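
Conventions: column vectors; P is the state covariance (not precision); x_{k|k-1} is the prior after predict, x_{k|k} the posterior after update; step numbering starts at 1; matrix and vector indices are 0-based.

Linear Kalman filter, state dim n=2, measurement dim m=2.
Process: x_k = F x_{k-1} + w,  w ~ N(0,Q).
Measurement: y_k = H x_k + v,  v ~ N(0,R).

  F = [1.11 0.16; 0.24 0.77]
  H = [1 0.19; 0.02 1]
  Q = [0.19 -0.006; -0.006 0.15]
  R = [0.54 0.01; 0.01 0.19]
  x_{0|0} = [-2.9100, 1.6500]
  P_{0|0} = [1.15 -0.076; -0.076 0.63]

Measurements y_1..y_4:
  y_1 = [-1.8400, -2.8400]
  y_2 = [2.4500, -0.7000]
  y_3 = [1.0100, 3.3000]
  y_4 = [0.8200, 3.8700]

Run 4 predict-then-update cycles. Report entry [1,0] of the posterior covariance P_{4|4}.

step 1: x^-=[-2.9661, 0.5721]  P^-=[1.5960 0.3101; 0.3101 0.5617]  S=[2.2742 0.4599; 0.4599 0.7647]  K=[0.7255 0.0109; 0.0377 0.7199]  nu=[1.0174, -3.3528]  x^+=[-2.2645, -1.8033]  P^+=[0.3916 0.0015; 0.0015 0.1371]
step 2: x^-=[-2.8022, -1.9320]  P^-=[0.6765 0.1166; 0.1166 0.2544]  S=[1.2700 0.1889; 0.1889 0.4493]  K=[0.5409 0.0622; 0.0479 0.5513]  nu=[5.6192, 1.2881]  x^+=[0.3173, -0.9531]  P^+=[0.2905 0.0114; 0.0114 0.1050]
step 3: x^-=[0.1997, -0.6577]  P^-=[0.5547 0.0945; 0.0945 0.2332]  S=[1.1390 0.1603; 0.1603 0.4272]  K=[0.4941 0.0619; 0.0469 0.5327]  nu=[0.9352, 3.9537]  x^+=[0.9064, 1.4923]  P^+=[0.2652 0.0114; 0.0114 0.1015]
step 4: x^-=[1.2448, 1.3666]  P^-=[0.5235 0.0873; 0.0873 0.2296]  S=[1.1049 0.1518; 0.1518 0.4233]  K=[0.4807 0.0587; 0.0457 0.5302]  nu=[-0.6845, 2.4785]  x^+=[1.0613, 2.6494]  P^+=[0.2581 0.0108; 0.0108 0.1010]

P_post[1,0] = 0.0108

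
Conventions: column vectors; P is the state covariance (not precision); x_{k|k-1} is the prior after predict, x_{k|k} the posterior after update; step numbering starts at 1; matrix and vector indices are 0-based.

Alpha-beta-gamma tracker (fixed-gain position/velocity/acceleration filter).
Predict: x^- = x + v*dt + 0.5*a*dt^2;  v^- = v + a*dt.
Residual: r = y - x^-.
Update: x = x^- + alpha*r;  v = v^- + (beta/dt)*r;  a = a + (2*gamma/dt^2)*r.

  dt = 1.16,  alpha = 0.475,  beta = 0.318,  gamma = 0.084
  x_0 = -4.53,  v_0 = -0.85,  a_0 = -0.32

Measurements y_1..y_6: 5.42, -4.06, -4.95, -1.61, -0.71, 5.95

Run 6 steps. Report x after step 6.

step 1: x_pred=-5.7313  r=11.1513  x^+=-0.4344  v^+=1.8358  a^+=1.0723
step 2: x_pred=2.4165  r=-6.4765  x^+=-0.6598  v^+=1.3042  a^+=0.2637
step 3: x_pred=1.0304  r=-5.9804  x^+=-1.8103  v^+=-0.0295  a^+=-0.4830
step 4: x_pred=-2.1694  r=0.5594  x^+=-1.9037  v^+=-0.4364  a^+=-0.4132
step 5: x_pred=-2.6879  r=1.9779  x^+=-1.7484  v^+=-0.3734  a^+=-0.1662
step 6: x_pred=-2.2934  r=8.2434  x^+=1.6222  v^+=1.6936  a^+=0.8630

x_post = 1.6222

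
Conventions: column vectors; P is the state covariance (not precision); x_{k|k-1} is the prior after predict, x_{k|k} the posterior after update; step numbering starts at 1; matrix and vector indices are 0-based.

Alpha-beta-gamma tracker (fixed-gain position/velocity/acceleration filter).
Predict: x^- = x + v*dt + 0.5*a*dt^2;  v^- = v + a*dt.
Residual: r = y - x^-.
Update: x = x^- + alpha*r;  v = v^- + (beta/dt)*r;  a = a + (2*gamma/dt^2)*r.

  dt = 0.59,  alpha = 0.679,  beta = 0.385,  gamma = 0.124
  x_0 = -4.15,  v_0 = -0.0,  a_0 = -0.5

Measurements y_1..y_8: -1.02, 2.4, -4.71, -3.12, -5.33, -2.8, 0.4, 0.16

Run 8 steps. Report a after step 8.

a_post = 5.3538

step 1: x_pred=-4.2370  r=3.2170  x^+=-2.0527  v^+=1.8042  a^+=1.7919
step 2: x_pred=-0.6763  r=3.0763  x^+=1.4125  v^+=4.8689  a^+=3.9836
step 3: x_pred=4.9785  r=-9.6885  x^+=-1.6000  v^+=0.8970  a^+=-2.9189
step 4: x_pred=-1.5788  r=-1.5412  x^+=-2.6253  v^+=-1.8308  a^+=-4.0169
step 5: x_pred=-4.4046  r=-0.9254  x^+=-5.0329  v^+=-4.8047  a^+=-4.6762
step 6: x_pred=-8.6816  r=5.8816  x^+=-4.6880  v^+=-3.7256  a^+=-0.4859
step 7: x_pred=-6.9707  r=7.3707  x^+=-1.9660  v^+=0.7973  a^+=4.7652
step 8: x_pred=-0.6662  r=0.8262  x^+=-0.1052  v^+=4.1479  a^+=5.3538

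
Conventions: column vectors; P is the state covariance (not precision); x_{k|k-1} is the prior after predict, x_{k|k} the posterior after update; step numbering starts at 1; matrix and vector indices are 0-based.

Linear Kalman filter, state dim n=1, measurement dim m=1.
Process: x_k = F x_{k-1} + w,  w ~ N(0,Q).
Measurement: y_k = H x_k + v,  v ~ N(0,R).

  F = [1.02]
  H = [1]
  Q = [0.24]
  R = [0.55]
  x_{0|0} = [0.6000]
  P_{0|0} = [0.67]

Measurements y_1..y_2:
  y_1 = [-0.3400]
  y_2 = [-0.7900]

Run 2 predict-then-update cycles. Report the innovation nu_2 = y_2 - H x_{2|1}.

innov = [-0.8023]

step 1: x^-=[0.6120]  P^-=[0.9371]  S=[1.4871]  K=[0.6301]  nu=[-0.9520]  x^+=[0.0121]  P^+=[0.3466]
step 2: x^-=[0.0123]  P^-=[0.6006]  S=[1.1506]  K=[0.5220]  nu=[-0.8023]  x^+=[-0.4065]  P^+=[0.2871]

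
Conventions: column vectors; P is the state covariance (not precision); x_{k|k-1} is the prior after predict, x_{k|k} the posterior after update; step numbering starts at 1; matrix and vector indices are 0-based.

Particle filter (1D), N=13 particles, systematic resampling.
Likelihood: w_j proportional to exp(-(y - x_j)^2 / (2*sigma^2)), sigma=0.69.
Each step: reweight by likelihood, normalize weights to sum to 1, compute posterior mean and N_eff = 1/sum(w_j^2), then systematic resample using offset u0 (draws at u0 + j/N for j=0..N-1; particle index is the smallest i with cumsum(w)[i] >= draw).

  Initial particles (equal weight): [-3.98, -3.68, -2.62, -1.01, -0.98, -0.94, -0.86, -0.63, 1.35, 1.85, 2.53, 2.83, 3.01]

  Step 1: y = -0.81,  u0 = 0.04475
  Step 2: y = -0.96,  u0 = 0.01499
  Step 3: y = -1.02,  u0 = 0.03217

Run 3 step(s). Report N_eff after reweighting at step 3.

N_eff = 12.9639

step 1: w=[0.0000, 0.0000, 0.0065, 0.1951, 0.1974, 0.1999, 0.2029, 0.1966, 0.0015, 0.0001, 0.0000, 0.0000, 0.0000]  mean=-0.8916  Neff=5.0809  idx=[3, 3, 3, 4, 4, 5, 5, 5, 6, 6, 7, 7, 7]
step 2: w=[0.0789, 0.0789, 0.0789, 0.0790, 0.0790, 0.0790, 0.0790, 0.0790, 0.0783, 0.0783, 0.0705, 0.0705, 0.0705]  mean=-0.8848  Neff=12.9730  idx=[0, 1, 2, 3, 4, 5, 6, 7, 7, 8, 9, 11, 12]
step 3: w=[0.0792, 0.0792, 0.0792, 0.0791, 0.0791, 0.0787, 0.0787, 0.0787, 0.0787, 0.0771, 0.0771, 0.0675, 0.0675]  mean=-0.9088  Neff=12.9639  idx=[0, 1, 2, 3, 4, 5, 6, 7, 8, 9, 10, 11, 12]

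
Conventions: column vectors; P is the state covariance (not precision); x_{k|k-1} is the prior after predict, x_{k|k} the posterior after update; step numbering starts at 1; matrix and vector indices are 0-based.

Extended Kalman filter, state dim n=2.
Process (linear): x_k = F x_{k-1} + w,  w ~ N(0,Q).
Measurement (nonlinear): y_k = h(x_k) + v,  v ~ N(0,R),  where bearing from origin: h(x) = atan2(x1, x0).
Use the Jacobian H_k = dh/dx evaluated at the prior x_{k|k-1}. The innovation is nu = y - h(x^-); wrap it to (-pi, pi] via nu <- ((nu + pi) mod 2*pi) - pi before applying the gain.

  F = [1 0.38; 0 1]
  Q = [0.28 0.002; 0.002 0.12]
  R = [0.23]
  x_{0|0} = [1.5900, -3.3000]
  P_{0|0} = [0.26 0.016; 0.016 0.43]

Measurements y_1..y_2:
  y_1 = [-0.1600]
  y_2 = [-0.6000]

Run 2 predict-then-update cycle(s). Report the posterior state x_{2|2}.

x_post = [0.9639, -2.6453]

step 1: x^-=[0.3360, -3.3000]  P^-=[0.6143 0.1814; 0.1814 0.5500]  H_jac=[0.2999 0.0305]  S=[0.2891]  K=[0.6564; 0.2463]  nu=[1.3093]  x^+=[1.1955, -2.9775]  P^+=[0.4897 0.1347; 0.1347 0.5325]
step 2: x^-=[0.0640, -2.9775]  P^-=[0.9489 0.3390; 0.3390 0.6525]  H_jac=[0.3357 0.0072]  S=[0.3386]  K=[0.9480; 0.3500]  nu=[0.9493]  x^+=[0.9639, -2.6453]  P^+=[0.6446 0.2267; 0.2267 0.6110]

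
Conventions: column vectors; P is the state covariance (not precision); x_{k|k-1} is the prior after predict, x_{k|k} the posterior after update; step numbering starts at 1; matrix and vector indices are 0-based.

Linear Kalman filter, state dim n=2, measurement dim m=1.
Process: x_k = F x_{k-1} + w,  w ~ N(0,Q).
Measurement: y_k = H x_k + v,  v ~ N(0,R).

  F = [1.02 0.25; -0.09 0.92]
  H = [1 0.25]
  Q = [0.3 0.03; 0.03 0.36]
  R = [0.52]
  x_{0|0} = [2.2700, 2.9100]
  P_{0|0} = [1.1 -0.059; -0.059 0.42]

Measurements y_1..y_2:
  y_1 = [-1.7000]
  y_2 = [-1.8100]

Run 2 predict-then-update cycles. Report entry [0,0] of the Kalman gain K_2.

K[0,0] = 0.5451

step 1: x^-=[3.0429, 2.4729]  P^-=[1.4406 -0.0284; -0.0284 0.7342]  S=[1.9923]  K=[0.7195; 0.0779]  nu=[-5.3611]  x^+=[-0.8146, 2.0555]  P^+=[0.4092 -0.1400; -0.1400 0.7221]
step 2: x^-=[-0.3170, 1.9643]  P^-=[0.6994 0.0303; 0.0303 0.9977]  S=[1.2969]  K=[0.5451; 0.2157]  nu=[-1.9841]  x^+=[-1.3986, 1.5365]  P^+=[0.3140 -0.1222; -0.1222 0.9374]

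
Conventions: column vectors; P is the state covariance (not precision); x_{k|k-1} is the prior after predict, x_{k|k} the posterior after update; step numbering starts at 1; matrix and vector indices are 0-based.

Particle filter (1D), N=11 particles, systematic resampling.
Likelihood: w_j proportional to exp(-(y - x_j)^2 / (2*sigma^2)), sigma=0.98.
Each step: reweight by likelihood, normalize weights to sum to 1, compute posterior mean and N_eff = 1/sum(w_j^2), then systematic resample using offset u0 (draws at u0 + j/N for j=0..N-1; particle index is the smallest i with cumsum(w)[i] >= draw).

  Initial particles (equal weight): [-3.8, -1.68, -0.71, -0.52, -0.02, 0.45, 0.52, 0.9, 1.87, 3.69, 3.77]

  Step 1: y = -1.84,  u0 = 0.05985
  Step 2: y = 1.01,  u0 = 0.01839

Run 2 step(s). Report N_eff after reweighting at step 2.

N_eff = 4.8763

step 1: w=[0.0574, 0.4182, 0.2180, 0.1711, 0.0756, 0.0276, 0.0233, 0.0085, 0.0003, 0.0000, 0.0000]  mean=-1.1330  Neff=3.8158  idx=[1, 1, 1, 1, 1, 2, 2, 3, 3, 4, 6]
step 2: w=[0.0089, 0.0089, 0.0089, 0.0089, 0.0089, 0.0826, 0.0826, 0.1140, 0.1140, 0.2219, 0.3403]  mean=-0.1383  Neff=4.8763  idx=[2, 5, 6, 7, 8, 9, 9, 9, 10, 10, 10]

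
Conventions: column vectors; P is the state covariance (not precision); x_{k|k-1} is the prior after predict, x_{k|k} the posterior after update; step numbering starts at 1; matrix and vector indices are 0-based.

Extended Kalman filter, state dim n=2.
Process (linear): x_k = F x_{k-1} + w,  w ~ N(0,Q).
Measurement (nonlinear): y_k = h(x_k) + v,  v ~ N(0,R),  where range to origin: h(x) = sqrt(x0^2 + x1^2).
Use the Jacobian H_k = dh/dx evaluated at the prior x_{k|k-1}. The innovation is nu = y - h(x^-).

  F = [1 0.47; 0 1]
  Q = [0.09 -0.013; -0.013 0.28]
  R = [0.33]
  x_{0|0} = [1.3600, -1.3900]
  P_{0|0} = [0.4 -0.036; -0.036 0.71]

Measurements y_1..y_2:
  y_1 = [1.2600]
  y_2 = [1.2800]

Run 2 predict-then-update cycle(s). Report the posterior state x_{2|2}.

x_post = [0.1120, -1.2389]

step 1: x^-=[0.7067, -1.3900]  P^-=[0.6130 0.2847; 0.2847 0.9900]  H_jac=[0.4532 -0.8914]  S=[1.0125]  K=[0.0237; -0.7441]  nu=[-0.2993]  x^+=[0.6996, -1.1673]  P^+=[0.6124 0.3026; 0.3026 0.4293]
step 2: x^-=[0.1510, -1.1673]  P^-=[1.0817 0.4914; 0.4914 0.7093]  H_jac=[0.1283 -0.9917]  S=[0.9204]  K=[-0.3787; -0.6958]  nu=[0.1030]  x^+=[0.1120, -1.2389]  P^+=[0.9497 0.2489; 0.2489 0.2637]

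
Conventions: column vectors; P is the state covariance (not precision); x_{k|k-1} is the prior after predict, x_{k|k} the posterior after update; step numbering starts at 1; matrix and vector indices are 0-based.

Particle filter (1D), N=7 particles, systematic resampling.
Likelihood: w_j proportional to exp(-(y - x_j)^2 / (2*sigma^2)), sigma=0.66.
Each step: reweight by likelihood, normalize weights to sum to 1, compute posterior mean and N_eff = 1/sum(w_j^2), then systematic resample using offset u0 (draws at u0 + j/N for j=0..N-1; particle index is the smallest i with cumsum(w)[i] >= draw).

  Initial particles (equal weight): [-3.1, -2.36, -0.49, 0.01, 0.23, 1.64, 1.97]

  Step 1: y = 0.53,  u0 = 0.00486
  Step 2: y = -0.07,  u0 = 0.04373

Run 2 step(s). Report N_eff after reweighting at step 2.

step 1: w=[0.0000, 0.0000, 0.1332, 0.3225, 0.3966, 0.1069, 0.0407]  mean=0.2846  Neff=3.4229  idx=[2, 3, 3, 3, 4, 4, 5]
step 2: w=[0.1450, 0.1762, 0.1762, 0.1762, 0.1601, 0.1601, 0.0062]  mean=0.0180  Neff=6.0433  idx=[0, 1, 2, 2, 3, 4, 5]

N_eff = 6.0433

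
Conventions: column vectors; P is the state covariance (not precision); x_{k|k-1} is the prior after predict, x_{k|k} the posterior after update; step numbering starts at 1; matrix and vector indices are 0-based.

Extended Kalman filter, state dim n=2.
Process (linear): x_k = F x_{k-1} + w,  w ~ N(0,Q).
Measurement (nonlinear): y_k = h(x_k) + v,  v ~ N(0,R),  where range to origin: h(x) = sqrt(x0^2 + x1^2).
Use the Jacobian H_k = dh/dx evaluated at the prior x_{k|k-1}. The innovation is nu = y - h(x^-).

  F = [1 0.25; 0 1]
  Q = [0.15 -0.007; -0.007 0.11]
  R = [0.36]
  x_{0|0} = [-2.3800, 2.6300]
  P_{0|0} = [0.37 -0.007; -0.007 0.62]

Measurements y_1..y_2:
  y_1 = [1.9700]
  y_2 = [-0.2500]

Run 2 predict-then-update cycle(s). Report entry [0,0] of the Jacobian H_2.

step 1: x^-=[-1.7225, 2.6300]  P^-=[0.5553 0.1410; 0.1410 0.7300]  H_jac=[-0.5479 0.8365]  S=[0.9083]  K=[-0.2051; 0.5873]  nu=[-1.1739]  x^+=[-1.4818, 1.9406]  P^+=[0.5171 0.2504; 0.2504 0.4167]
step 2: x^-=[-0.9966, 1.9406]  P^-=[0.8183 0.3476; 0.3476 0.5267]  H_jac=[-0.4568 0.8895]  S=[0.6651]  K=[-0.0972; 0.4658]  nu=[-2.4316]  x^+=[-0.7603, 0.8081]  P^+=[0.8120 0.3777; 0.3777 0.3825]

H_jac[0,0] = -0.4568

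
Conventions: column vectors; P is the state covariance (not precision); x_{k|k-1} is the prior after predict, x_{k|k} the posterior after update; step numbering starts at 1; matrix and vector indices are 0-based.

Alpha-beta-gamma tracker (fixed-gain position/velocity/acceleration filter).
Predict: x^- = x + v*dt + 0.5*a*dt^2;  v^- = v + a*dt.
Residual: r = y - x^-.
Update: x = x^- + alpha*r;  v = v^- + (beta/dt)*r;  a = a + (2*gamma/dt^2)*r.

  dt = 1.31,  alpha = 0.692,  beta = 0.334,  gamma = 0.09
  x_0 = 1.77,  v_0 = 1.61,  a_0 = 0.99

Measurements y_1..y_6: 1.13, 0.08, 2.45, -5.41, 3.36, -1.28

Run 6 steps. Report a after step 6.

step 1: x_pred=4.7286  r=-3.5986  x^+=2.2384  v^+=1.9894  a^+=0.6125
step 2: x_pred=5.3701  r=-5.2901  x^+=1.7093  v^+=1.4431  a^+=0.0577
step 3: x_pred=3.6493  r=-1.1993  x^+=2.8194  v^+=1.2129  a^+=-0.0681
step 4: x_pred=4.3498  r=-9.7598  x^+=-2.4040  v^+=-1.3647  a^+=-1.0918
step 5: x_pred=-5.1286  r=8.4886  x^+=0.7455  v^+=-0.6307  a^+=-0.2014
step 6: x_pred=-0.2536  r=-1.0264  x^+=-0.9639  v^+=-1.1563  a^+=-0.3091

a_post = -0.3091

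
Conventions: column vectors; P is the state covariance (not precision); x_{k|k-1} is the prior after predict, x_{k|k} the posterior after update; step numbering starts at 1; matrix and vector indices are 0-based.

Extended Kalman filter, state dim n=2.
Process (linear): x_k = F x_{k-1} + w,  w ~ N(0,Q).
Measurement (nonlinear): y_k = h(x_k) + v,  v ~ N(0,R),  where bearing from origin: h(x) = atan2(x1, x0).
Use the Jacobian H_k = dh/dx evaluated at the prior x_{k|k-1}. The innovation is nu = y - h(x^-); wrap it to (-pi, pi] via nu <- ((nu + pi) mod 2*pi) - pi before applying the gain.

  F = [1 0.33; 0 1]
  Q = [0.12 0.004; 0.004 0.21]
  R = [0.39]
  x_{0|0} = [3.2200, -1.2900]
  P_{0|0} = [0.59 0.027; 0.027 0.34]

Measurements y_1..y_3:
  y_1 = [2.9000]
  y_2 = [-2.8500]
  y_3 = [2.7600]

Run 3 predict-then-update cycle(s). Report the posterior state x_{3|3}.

step 1: x^-=[2.7943, -1.2900]  P^-=[0.7648 0.1432; 0.1432 0.5500]  H_jac=[0.1362 0.2950]  S=[0.4636]  K=[0.3158; 0.3921]  nu=[-2.9507]  x^+=[1.8624, -2.4469]  P^+=[0.7186 0.0858; 0.0858 0.4787]
step 2: x^-=[1.0549, -2.4469]  P^-=[0.9474 0.2478; 0.2478 0.6887]  H_jac=[0.3446 0.1486]  S=[0.5431]  K=[0.6689; 0.3456]  nu=[-1.6862]  x^+=[-0.0731, -3.0298]  P^+=[0.7043 0.1222; 0.1222 0.6239]
step 3: x^-=[-1.0729, -3.0298]  P^-=[0.9729 0.3321; 0.3321 0.8339]  H_jac=[0.2933 -0.1039]  S=[0.4624]  K=[0.5424; 0.0233]  nu=[-1.6120]  x^+=[-1.9474, -3.0674]  P^+=[0.8369 0.3262; 0.3262 0.8336]

x_post = [-1.9474, -3.0674]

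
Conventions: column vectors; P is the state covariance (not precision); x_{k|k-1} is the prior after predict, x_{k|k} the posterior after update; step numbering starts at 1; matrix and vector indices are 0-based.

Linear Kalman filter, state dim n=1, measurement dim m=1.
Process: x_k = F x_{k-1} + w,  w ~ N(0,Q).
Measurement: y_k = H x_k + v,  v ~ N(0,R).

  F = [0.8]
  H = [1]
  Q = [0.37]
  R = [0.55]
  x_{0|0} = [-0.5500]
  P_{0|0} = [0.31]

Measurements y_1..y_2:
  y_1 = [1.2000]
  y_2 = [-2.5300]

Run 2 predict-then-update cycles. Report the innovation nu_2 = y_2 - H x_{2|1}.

innov = [-2.8448]

step 1: x^-=[-0.4400]  P^-=[0.5684]  S=[1.1184]  K=[0.5082]  nu=[1.6400]  x^+=[0.3935]  P^+=[0.2795]
step 2: x^-=[0.3148]  P^-=[0.5489]  S=[1.0989]  K=[0.4995]  nu=[-2.8448]  x^+=[-1.1062]  P^+=[0.2747]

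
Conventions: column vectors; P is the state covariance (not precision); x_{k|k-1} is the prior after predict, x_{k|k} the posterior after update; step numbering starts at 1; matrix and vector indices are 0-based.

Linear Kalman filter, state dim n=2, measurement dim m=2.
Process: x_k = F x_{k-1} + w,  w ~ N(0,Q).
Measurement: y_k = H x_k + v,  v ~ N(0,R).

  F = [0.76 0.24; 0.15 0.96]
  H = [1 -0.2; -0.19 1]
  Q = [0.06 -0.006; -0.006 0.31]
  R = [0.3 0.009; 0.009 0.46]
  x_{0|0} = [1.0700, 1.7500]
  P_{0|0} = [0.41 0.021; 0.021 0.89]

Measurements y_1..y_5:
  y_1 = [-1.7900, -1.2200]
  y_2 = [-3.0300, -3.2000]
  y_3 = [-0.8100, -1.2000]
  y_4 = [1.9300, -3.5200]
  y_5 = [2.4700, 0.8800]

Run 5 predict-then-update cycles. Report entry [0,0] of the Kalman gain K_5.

step 1: x^-=[1.2332, 1.8405]  P^-=[0.3557 0.2619; 0.2619 1.1455]  S=[0.5968 -0.0159; -0.0159 1.5188]  K=[0.5119 0.1333; 0.0741 0.7222]  nu=[-2.6551, -2.8262]  x^+=[-0.5025, -0.3974]  P^+=[0.1746 0.0991; 0.0991 0.3517]
step 2: x^-=[-0.4772, -0.4569]  P^-=[0.2172 0.1708; 0.1708 0.6666]  S=[0.4756 0.0117; 0.0117 1.0695]  K=[0.3821 0.1169; 0.0642 0.5922]  nu=[-2.6441, -2.8338]  x^+=[-1.8188, -2.3049]  P^+=[0.1321 0.0823; 0.0823 0.2886]
step 3: x^-=[-1.9355, -2.4856]  P^-=[0.1830 0.1386; 0.1386 0.6027]  S=[0.4517 -0.0024; -0.0024 1.0166]  K=[0.3443 0.1030; 0.0430 0.5670]  nu=[0.6284, 0.9178]  x^+=[-1.6246, -1.9381]  P^+=[0.1188 0.0730; 0.0730 0.2751]
step 4: x^-=[-1.6999, -2.1042]  P^-=[0.1711 0.1268; 0.1268 0.5872]  S=[0.4439 -0.0093; -0.0093 1.0052]  K=[0.3304 0.0969; 0.0329 0.5605]  nu=[3.2090, -1.7387]  x^+=[-0.8081, -2.9732]  P^+=[0.1138 0.0692; 0.0692 0.2713]
step 5: x^-=[-1.3277, -2.9755]  P^-=[0.1666 0.1224; 0.1224 0.5825]  S=[0.4409 -0.0121; -0.0121 1.0020]  K=[0.3249 0.0945; 0.0287 0.5585]  nu=[3.2026, 3.6032]  x^+=[0.0534, -0.8711]  P^+=[0.1119 0.0677; 0.0677 0.2700]

K[0,0] = 0.3249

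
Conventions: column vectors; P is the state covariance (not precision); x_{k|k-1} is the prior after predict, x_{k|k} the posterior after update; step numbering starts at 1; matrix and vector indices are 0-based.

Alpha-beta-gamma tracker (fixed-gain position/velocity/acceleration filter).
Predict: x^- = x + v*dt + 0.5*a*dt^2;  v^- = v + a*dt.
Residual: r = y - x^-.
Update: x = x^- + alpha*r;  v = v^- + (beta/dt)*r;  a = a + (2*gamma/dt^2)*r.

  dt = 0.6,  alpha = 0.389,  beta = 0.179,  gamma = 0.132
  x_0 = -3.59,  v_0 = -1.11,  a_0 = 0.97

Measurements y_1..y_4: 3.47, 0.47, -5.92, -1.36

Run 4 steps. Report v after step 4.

v_post = 2.9438

step 1: x_pred=-4.0814  r=7.5514  x^+=-1.1439  v^+=1.7248  a^+=6.5077
step 2: x_pred=1.0624  r=-0.5924  x^+=0.8319  v^+=5.4527  a^+=6.0733
step 3: x_pred=5.1968  r=-11.1168  x^+=0.8723  v^+=5.7802  a^+=-2.0790
step 4: x_pred=3.9662  r=-5.3262  x^+=1.8943  v^+=2.9438  a^+=-5.9849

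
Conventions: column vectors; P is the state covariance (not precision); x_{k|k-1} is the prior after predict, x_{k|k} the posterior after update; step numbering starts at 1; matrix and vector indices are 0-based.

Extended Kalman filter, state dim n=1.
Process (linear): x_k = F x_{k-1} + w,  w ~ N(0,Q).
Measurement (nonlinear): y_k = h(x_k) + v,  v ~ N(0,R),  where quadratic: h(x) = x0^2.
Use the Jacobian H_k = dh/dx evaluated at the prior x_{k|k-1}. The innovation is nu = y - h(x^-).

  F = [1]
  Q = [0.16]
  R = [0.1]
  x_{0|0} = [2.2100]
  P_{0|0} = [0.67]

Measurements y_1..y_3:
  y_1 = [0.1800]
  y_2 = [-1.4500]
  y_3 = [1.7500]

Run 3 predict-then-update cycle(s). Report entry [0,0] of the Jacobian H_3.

step 1: x^-=[2.2100]  P^-=[0.8300]  H_jac=[4.4200]  S=[16.3152]  K=[0.2249]  nu=[-4.7041]  x^+=[1.1522]  P^+=[0.0051]
step 2: x^-=[1.1522]  P^-=[0.1651]  H_jac=[2.3045]  S=[0.9767]  K=[0.3895]  nu=[-2.7777]  x^+=[0.0703]  P^+=[0.0169]
step 3: x^-=[0.0703]  P^-=[0.1769]  H_jac=[0.1406]  S=[0.1035]  K=[0.2404]  nu=[1.7451]  x^+=[0.4898]  P^+=[0.1709]

H_jac[0,0] = 0.1406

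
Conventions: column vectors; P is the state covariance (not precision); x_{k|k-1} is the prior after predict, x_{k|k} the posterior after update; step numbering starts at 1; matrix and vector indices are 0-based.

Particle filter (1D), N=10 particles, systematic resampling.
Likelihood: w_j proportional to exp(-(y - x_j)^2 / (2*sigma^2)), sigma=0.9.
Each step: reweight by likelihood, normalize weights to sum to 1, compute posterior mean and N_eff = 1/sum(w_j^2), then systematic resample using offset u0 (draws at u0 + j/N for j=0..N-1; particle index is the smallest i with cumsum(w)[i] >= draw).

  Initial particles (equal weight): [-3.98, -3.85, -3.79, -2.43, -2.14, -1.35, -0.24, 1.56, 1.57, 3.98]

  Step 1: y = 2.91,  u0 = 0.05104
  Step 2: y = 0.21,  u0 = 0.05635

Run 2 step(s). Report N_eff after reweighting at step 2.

step 1: w=[0.0000, 0.0000, 0.0000, 0.0000, 0.0000, 0.0000, 0.0019, 0.2823, 0.2870, 0.4288]  mean=2.5972  Neff=2.8907  idx=[7, 7, 7, 8, 8, 8, 9, 9, 9, 9]
step 2: w=[0.1680, 0.1680, 0.1680, 0.1652, 0.1652, 0.1652, 0.0001, 0.0001, 0.0001, 0.0001]  mean=1.5657  Neff=6.0034  idx=[0, 0, 1, 2, 2, 3, 3, 4, 5, 5]

N_eff = 6.0034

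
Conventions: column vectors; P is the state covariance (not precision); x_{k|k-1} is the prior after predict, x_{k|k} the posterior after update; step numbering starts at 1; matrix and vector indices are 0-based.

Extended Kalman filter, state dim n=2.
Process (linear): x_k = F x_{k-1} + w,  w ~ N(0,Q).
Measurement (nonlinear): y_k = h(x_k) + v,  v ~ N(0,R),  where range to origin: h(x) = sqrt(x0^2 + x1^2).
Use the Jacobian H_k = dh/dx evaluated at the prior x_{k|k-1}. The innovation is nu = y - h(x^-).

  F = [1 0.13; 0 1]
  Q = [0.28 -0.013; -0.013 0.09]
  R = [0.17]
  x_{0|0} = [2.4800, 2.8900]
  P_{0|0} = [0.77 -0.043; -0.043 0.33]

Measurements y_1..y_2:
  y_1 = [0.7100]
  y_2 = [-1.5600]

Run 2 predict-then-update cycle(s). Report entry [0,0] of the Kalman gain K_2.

K[0,0] = -0.1761

step 1: x^-=[2.8557, 2.8900]  P^-=[1.0444 -0.0131; -0.0131 0.4200]  H_jac=[0.7029 0.7113]  S=[0.8854]  K=[0.8186; 0.3270]  nu=[-3.3529]  x^+=[0.1110, 1.7935]  P^+=[0.4511 -0.2501; -0.2501 0.3253]
step 2: x^-=[0.3442, 1.7935]  P^-=[0.6716 -0.2208; -0.2208 0.4153]  H_jac=[0.1885 0.9821]  S=[0.5127]  K=[-0.1761; 0.7144]  nu=[-3.3862]  x^+=[0.9406, -0.6256]  P^+=[0.6557 -0.1563; -0.1563 0.1537]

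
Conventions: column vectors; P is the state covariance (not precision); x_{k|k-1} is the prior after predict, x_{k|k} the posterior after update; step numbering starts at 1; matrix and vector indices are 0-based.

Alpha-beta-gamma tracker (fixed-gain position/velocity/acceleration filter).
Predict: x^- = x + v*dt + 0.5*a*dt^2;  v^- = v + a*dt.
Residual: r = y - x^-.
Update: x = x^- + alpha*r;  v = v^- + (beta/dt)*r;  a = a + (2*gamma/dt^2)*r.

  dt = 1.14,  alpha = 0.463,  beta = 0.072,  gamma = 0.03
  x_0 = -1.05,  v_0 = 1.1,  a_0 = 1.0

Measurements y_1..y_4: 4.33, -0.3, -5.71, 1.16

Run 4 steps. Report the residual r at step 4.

resid = -4.4335

step 1: x_pred=0.8538  r=3.4762  x^+=2.4633  v^+=2.4595  a^+=1.1605
step 2: x_pred=6.0213  r=-6.3213  x^+=3.0945  v^+=3.3833  a^+=0.8686
step 3: x_pred=7.5159  r=-13.2259  x^+=1.3923  v^+=3.5382  a^+=0.2580
step 4: x_pred=5.5935  r=-4.4335  x^+=3.5408  v^+=3.5524  a^+=0.0533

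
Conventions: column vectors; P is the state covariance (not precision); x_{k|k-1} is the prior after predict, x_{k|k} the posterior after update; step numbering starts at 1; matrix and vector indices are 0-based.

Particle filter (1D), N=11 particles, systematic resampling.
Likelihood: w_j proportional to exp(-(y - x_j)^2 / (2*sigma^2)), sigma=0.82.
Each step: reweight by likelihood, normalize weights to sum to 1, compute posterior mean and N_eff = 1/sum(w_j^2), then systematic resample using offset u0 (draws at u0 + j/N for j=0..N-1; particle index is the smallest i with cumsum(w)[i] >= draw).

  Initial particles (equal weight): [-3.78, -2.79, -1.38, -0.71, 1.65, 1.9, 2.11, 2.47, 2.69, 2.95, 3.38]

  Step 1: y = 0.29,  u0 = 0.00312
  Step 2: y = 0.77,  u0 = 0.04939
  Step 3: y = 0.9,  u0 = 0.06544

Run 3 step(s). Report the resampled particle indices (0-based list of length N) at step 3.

step 1: w=[0.0000, 0.0008, 0.1108, 0.4191, 0.2228, 0.1283, 0.0751, 0.0257, 0.0122, 0.0046, 0.0007]  mean=0.4294  Neff=3.8393  idx=[2, 2, 3, 3, 3, 3, 4, 4, 4, 5, 6]
step 2: w=[0.0101, 0.0101, 0.0616, 0.0616, 0.0616, 0.0616, 0.1765, 0.1765, 0.1765, 0.1215, 0.0826]  mean=1.0759  Neff=7.6695  idx=[2, 3, 5, 6, 6, 7, 7, 8, 8, 9, 10]
step 3: w=[0.0280, 0.0280, 0.0280, 0.1266, 0.1266, 0.1266, 0.1266, 0.1266, 0.1266, 0.0915, 0.0648]  mean=1.5045  Neff=8.9990  idx=[2, 3, 4, 5, 5, 6, 7, 7, 8, 9, 10]

resampled_idx = [2, 3, 4, 5, 5, 6, 7, 7, 8, 9, 10]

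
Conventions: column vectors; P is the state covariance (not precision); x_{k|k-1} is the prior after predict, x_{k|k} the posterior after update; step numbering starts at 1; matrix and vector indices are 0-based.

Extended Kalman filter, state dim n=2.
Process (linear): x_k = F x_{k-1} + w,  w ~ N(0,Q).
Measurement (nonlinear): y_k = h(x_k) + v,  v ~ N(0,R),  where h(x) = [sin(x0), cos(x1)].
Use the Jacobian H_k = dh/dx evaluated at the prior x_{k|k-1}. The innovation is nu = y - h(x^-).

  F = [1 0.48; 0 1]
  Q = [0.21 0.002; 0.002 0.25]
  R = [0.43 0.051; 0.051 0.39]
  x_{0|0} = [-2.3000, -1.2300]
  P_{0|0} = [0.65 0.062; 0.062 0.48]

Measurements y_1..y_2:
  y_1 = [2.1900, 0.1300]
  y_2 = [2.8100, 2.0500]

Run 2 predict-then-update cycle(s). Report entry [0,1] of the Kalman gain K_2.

K[0,1] = 0.0720

step 1: x^-=[-2.8904, -1.2300]  P^-=[1.0301 0.2944; 0.2944 0.7300]  H_jac=[-0.9686 0.0000; 0.0000 0.9425]  S=[1.3965 -0.2178; -0.2178 1.0384]  K=[-0.6956 0.1213; -0.1043 0.6407]  nu=[2.4386, -0.2042]  x^+=[-4.6114, -1.6152]  P^+=[0.3024 0.0126; 0.0126 0.2595]
step 2: x^-=[-5.3867, -1.6152]  P^-=[0.5842 0.1391; 0.1391 0.5095]  H_jac=[0.6244 0.0000; 0.0000 0.9990]  S=[0.6578 0.1378; 0.1378 0.8985]  K=[0.5395 0.0720; 0.0138 0.5644]  nu=[2.0289, 2.0944]  x^+=[-4.1414, -0.4051]  P^+=[0.3774 0.0556; 0.0556 0.2210]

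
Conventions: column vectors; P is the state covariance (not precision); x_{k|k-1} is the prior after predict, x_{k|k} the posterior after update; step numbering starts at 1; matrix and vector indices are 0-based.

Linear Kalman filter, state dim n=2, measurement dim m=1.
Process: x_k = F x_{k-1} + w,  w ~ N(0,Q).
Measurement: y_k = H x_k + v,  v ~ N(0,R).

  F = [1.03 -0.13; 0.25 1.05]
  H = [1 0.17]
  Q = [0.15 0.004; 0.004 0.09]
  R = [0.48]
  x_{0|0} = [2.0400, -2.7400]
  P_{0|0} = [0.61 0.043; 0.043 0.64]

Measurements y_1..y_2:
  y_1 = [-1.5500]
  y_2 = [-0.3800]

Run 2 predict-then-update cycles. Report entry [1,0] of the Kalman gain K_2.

step 1: x^-=[2.4574, -2.3670]  P^-=[0.7964 0.1188; 0.1188 0.8563]  S=[1.3416]  K=[0.6087; 0.1971]  nu=[-3.6050]  x^+=[0.2630, -3.0775]  P^+=[0.2993 -0.0421; -0.0421 0.8042]
step 2: x^-=[0.6709, -3.1656]  P^-=[0.4924 -0.0729; -0.0729 0.9732]  S=[0.9758]  K=[0.4920; 0.0949]  nu=[-0.5128]  x^+=[0.4187, -3.2142]  P^+=[0.2563 -0.1184; -0.1184 0.9644]

K[1,0] = 0.0949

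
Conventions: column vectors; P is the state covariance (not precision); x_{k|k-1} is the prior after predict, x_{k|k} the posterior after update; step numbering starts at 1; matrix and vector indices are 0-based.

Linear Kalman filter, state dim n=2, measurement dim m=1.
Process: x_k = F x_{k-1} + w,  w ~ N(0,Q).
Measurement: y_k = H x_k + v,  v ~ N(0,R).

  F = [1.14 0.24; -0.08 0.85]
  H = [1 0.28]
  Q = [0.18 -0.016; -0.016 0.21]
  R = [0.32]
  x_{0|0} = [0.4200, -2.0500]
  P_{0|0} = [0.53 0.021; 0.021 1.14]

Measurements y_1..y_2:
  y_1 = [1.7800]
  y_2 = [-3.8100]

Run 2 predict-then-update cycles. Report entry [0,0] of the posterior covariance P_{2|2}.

step 1: x^-=[-0.0132, -1.7761]  P^-=[0.9459 0.1882; 0.1882 1.0342]  S=[1.4524]  K=[0.6876; 0.3289]  nu=[2.2905]  x^+=[1.5617, -1.0227]  P^+=[0.2593 -0.1403; -0.1403 0.8770]
step 2: x^-=[1.5349, -0.9942]  P^-=[0.4907 0.0060; 0.0060 0.8644]  S=[0.8819]  K=[0.5584; 0.2813]  nu=[-5.0665]  x^+=[-1.2942, -2.4192]  P^+=[0.2158 -0.1325; -0.1325 0.7946]

P_post[0,0] = 0.2158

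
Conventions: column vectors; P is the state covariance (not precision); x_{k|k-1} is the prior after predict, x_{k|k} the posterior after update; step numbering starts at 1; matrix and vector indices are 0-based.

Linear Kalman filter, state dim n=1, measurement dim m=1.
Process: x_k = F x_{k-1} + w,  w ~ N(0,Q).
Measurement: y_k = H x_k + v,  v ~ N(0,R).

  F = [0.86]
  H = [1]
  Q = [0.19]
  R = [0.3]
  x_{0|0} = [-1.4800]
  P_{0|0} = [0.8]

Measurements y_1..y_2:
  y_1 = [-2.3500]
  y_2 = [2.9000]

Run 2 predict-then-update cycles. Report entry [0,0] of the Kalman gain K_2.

K[0,0] = 0.5387

step 1: x^-=[-1.2728]  P^-=[0.7817]  S=[1.0817]  K=[0.7227]  nu=[-1.0772]  x^+=[-2.0512]  P^+=[0.2168]
step 2: x^-=[-1.7641]  P^-=[0.3503]  S=[0.6503]  K=[0.5387]  nu=[4.6641]  x^+=[0.7485]  P^+=[0.1616]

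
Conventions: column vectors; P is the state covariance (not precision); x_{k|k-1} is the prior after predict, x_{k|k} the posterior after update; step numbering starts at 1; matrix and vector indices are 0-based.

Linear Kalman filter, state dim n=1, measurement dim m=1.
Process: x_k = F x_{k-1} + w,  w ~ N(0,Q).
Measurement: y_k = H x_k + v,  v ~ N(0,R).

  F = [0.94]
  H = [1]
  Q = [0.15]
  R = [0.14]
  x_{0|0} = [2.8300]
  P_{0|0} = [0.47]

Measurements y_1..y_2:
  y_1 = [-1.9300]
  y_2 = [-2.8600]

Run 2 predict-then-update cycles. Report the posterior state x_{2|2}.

x_post = [-2.1756]

step 1: x^-=[2.6602]  P^-=[0.5653]  S=[0.7053]  K=[0.8015]  nu=[-4.5902]  x^+=[-1.0188]  P^+=[0.1122]
step 2: x^-=[-0.9577]  P^-=[0.2491]  S=[0.3891]  K=[0.6402]  nu=[-1.9023]  x^+=[-2.1756]  P^+=[0.0896]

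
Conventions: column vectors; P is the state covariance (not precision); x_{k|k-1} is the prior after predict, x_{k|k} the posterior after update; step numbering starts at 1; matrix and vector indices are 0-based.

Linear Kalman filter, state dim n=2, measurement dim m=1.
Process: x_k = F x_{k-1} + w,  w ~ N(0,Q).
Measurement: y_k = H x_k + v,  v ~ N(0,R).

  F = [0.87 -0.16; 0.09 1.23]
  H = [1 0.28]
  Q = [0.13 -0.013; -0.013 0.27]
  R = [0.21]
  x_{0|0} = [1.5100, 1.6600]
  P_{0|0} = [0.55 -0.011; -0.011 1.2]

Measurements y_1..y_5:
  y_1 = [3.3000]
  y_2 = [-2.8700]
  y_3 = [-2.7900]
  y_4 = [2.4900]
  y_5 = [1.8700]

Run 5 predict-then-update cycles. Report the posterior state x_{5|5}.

step 1: x^-=[1.0481, 2.1777]  P^-=[0.5801 -0.2177; -0.2177 2.0875]  S=[0.8318]  K=[0.6241; 0.4410]  nu=[1.6421]  x^+=[2.0729, 2.9018]  P^+=[0.2561 -0.4466; -0.4466 1.9258]
step 2: x^-=[1.3392, 3.7558]  P^-=[0.4975 -0.8434; -0.8434 3.0867]  S=[0.4772]  K=[0.5477; 0.0437]  nu=[-5.2608]  x^+=[-1.5420, 3.5260]  P^+=[0.3544 -0.8548; -0.8548 3.0858]
step 3: x^-=[-1.9057, 4.1982]  P^-=[0.7152 -1.4950; -1.4950 4.7521]  S=[0.4606]  K=[0.6440; -0.3570]  nu=[-2.0598]  x^+=[-3.2322, 4.9335]  P^+=[0.5242 -1.3891; -1.3891 4.6934]
step 4: x^-=[-3.6014, 5.7773]  P^-=[1.0336 -2.3621; -2.3621 7.0673]  S=[0.4749]  K=[0.7838; -0.8069]  nu=[4.4737]  x^+=[-0.0949, 2.1672]  P^+=[0.7419 -2.0617; -2.0617 6.7581]
step 5: x^-=[-0.4293, 2.6571]  P^-=[1.4385 -3.4614; -3.4614 10.0438]  S=[0.4975]  K=[0.9433; -1.3048]  nu=[1.5553]  x^+=[1.0378, 0.6278]  P^+=[0.9958 -2.8491; -2.8491 9.1968]

x_post = [1.0378, 0.6278]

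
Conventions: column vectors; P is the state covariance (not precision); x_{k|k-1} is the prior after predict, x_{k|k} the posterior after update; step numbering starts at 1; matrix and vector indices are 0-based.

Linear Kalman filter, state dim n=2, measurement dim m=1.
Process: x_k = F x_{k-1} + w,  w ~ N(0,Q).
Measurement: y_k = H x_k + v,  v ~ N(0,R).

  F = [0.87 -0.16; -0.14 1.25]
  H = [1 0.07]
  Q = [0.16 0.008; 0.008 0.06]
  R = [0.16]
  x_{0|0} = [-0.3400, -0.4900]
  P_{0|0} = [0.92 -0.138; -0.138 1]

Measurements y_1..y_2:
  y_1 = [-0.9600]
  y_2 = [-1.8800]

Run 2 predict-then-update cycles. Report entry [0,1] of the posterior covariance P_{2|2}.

step 1: x^-=[-0.2174, -0.5649]  P^-=[0.9204 -0.4572; -0.4572 1.6888]  S=[1.0246]  K=[0.8670; -0.3309]  nu=[-0.7031]  x^+=[-0.8270, -0.3323]  P^+=[0.1502 -0.1633; -0.1633 1.5767]
step 2: x^-=[-0.6663, -0.2996]  P^-=[0.3595 -0.5069; -0.5069 2.5836]  S=[0.4612]  K=[0.7025; -0.7069]  nu=[-1.1927]  x^+=[-1.5042, 0.5436]  P^+=[0.1319 -0.2778; -0.2778 2.3532]

P_post[0,1] = -0.2778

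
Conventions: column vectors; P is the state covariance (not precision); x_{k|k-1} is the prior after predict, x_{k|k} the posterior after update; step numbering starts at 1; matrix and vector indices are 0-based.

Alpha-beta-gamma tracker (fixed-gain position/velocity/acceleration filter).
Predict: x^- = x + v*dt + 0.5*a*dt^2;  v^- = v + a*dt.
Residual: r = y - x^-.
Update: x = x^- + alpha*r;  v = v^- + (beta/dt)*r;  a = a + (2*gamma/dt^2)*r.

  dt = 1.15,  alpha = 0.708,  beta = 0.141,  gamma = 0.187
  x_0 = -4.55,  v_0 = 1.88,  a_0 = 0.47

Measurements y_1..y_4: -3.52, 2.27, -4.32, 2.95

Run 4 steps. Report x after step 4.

step 1: x_pred=-2.0772  r=-1.4428  x^+=-3.0987  v^+=2.2436  a^+=0.0620
step 2: x_pred=-0.4776  r=2.7476  x^+=1.4677  v^+=2.6518  a^+=0.8390
step 3: x_pred=5.0720  r=-9.3920  x^+=-1.5775  v^+=2.4651  a^+=-1.8170
step 4: x_pred=0.0558  r=2.8942  x^+=2.1049  v^+=0.7303  a^+=-0.9986

x_post = 2.1049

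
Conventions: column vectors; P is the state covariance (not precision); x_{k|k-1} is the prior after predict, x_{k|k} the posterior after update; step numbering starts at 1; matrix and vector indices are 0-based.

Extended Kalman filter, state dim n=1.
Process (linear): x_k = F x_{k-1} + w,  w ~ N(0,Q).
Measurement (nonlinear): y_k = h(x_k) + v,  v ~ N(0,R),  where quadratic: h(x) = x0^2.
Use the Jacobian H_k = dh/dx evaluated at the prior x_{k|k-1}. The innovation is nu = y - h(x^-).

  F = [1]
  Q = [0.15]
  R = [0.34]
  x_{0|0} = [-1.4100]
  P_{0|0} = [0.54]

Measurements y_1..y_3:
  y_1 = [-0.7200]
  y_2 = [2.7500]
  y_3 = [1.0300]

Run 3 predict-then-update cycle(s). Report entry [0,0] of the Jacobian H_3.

step 1: x^-=[-1.4100]  P^-=[0.6900]  H_jac=[-2.8200]  S=[5.8272]  K=[-0.3339]  nu=[-2.7081]  x^+=[-0.5057]  P^+=[0.0403]
step 2: x^-=[-0.5057]  P^-=[0.1903]  H_jac=[-1.0114]  S=[0.5346]  K=[-0.3599]  nu=[2.4943]  x^+=[-1.4035]  P^+=[0.1210]
step 3: x^-=[-1.4035]  P^-=[0.2710]  H_jac=[-2.8070]  S=[2.4752]  K=[-0.3073]  nu=[-0.9398]  x^+=[-1.1147]  P^+=[0.0372]

H_jac[0,0] = -2.8070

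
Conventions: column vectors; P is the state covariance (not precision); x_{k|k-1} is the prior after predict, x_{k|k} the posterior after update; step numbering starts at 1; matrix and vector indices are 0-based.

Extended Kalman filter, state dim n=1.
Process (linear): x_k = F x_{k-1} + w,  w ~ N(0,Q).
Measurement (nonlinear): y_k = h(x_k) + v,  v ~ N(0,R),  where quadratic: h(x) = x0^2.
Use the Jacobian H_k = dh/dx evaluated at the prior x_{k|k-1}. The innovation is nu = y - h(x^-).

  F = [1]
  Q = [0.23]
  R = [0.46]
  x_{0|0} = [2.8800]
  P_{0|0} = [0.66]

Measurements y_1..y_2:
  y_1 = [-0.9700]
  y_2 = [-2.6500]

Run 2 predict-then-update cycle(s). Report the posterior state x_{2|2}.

step 1: x^-=[2.8800]  P^-=[0.8900]  H_jac=[5.7600]  S=[29.9881]  K=[0.1709]  nu=[-9.2644]  x^+=[1.2963]  P^+=[0.0137]
step 2: x^-=[1.2963]  P^-=[0.2437]  H_jac=[2.5925]  S=[2.0976]  K=[0.3011]  nu=[-4.3303]  x^+=[-0.0077]  P^+=[0.0534]

x_post = [-0.0077]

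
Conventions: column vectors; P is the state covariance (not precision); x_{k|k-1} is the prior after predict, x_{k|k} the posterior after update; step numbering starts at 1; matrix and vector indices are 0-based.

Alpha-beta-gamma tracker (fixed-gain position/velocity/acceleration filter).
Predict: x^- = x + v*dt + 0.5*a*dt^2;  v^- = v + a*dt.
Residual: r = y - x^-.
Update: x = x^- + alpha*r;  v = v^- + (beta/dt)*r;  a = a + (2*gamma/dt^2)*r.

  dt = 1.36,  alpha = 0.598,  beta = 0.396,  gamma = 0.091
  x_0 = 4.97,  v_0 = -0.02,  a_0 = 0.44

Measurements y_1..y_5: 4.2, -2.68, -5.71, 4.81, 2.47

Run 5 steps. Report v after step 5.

step 1: x_pred=5.3497  r=-1.1497  x^+=4.6622  v^+=0.2436  a^+=0.3269
step 2: x_pred=5.2958  r=-7.9758  x^+=0.5263  v^+=-1.6342  a^+=-0.4579
step 3: x_pred=-2.1197  r=-3.5903  x^+=-4.2667  v^+=-3.3024  a^+=-0.8112
step 4: x_pred=-9.5082  r=14.3182  x^+=-0.9459  v^+=-0.2365  a^+=0.5977
step 5: x_pred=-0.7149  r=3.1849  x^+=1.1897  v^+=1.5037  a^+=0.9111

v_post = 1.5037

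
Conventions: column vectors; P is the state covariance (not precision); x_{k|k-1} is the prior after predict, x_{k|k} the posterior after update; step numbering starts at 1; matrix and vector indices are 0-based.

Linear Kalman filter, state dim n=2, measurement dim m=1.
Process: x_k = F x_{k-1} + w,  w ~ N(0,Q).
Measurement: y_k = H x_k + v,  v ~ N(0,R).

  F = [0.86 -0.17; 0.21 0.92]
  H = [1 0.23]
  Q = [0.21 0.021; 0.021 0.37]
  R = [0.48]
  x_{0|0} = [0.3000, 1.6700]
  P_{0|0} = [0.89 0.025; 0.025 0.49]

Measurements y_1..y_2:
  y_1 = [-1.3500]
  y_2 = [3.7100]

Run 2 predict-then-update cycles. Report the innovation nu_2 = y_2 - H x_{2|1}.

step 1: x^-=[-0.0259, 1.5994]  P^-=[0.8751 0.1240; 0.1240 0.8336]  S=[1.4562]  K=[0.6205; 0.2168]  nu=[-1.6920]  x^+=[-1.0758, 1.2326]  P^+=[0.3144 -0.0719; -0.0719 0.7652]
step 2: x^-=[-1.1347, 0.9080]  P^-=[0.4857 -0.0962; -0.0962 1.0037]  S=[0.9745]  K=[0.4757; 0.1381]  nu=[4.6359]  x^+=[1.0704, 1.5485]  P^+=[0.2652 -0.1603; -0.1603 0.9851]

innov = [4.6359]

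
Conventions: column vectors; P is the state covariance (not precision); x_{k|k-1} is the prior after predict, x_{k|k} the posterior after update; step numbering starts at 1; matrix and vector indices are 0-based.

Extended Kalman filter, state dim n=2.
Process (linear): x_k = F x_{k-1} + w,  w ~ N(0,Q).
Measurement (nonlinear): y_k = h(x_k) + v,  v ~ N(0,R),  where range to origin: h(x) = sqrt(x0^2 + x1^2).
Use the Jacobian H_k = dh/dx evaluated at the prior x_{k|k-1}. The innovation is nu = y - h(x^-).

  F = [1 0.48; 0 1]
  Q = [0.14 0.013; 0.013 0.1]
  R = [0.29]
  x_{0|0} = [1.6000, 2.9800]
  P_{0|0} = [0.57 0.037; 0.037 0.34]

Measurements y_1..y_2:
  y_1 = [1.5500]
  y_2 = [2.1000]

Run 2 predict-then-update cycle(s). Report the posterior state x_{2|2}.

step 1: x^-=[3.0304, 2.9800]  P^-=[0.8239 0.2132; 0.2132 0.4400]  H_jac=[0.7130 0.7012]  S=[1.1383]  K=[0.6474; 0.4046]  nu=[-2.7001]  x^+=[1.2824, 1.8876]  P^+=[0.3468 -0.0849; -0.0849 0.2537]
step 2: x^-=[2.1885, 1.8876]  P^-=[0.4637 0.0498; 0.0498 0.3537]  H_jac=[0.7572 0.6531]  S=[0.7561]  K=[0.5075; 0.3554]  nu=[-0.7901]  x^+=[1.7875, 1.6068]  P^+=[0.2690 -0.0865; -0.0865 0.2582]

x_post = [1.7875, 1.6068]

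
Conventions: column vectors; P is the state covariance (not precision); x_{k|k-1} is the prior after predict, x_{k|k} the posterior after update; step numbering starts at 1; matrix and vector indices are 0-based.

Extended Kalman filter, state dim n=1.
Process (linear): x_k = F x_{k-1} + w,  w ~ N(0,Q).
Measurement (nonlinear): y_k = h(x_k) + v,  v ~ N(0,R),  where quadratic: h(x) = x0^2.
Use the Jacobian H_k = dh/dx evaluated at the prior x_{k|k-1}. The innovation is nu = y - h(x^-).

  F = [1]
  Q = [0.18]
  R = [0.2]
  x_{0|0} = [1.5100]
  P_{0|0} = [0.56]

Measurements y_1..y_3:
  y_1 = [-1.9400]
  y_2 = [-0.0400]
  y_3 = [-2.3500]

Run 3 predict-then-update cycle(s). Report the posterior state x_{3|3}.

x_post = [-0.8925]

step 1: x^-=[1.5100]  P^-=[0.7400]  H_jac=[3.0200]  S=[6.9491]  K=[0.3216]  nu=[-4.2201]  x^+=[0.1528]  P^+=[0.0213]
step 2: x^-=[0.1528]  P^-=[0.2013]  H_jac=[0.3057]  S=[0.2188]  K=[0.2812]  nu=[-0.0634]  x^+=[0.1350]  P^+=[0.1840]
step 3: x^-=[0.1350]  P^-=[0.3640]  H_jac=[0.2700]  S=[0.2265]  K=[0.4339]  nu=[-2.3682]  x^+=[-0.8925]  P^+=[0.3213]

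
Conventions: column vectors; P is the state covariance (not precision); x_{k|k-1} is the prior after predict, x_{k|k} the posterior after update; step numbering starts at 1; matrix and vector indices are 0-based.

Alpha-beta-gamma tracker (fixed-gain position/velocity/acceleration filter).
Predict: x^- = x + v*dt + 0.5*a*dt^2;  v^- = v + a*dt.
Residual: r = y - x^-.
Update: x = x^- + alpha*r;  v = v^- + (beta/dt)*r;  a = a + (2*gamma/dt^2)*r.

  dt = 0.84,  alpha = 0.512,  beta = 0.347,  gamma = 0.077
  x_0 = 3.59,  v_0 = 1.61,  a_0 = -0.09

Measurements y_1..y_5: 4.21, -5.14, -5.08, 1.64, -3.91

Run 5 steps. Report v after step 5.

v_post = -2.2691

step 1: x_pred=4.9106  r=-0.7006  x^+=4.5519  v^+=1.2450  a^+=-0.2429
step 2: x_pred=5.5120  r=-10.6520  x^+=0.0582  v^+=-3.3594  a^+=-2.5678
step 3: x_pred=-3.6696  r=-1.4104  x^+=-4.3917  v^+=-6.0989  a^+=-2.8756
step 4: x_pred=-10.5293  r=12.1693  x^+=-4.2986  v^+=-3.4873  a^+=-0.2196
step 5: x_pred=-7.3054  r=3.3954  x^+=-5.5670  v^+=-2.2691  a^+=0.5215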